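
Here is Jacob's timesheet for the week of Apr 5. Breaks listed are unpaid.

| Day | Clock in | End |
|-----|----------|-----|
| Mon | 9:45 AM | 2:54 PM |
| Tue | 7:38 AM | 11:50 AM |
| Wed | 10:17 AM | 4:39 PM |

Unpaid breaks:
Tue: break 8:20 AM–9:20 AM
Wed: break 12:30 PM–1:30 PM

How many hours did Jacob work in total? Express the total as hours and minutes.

Mon: 9:45 AM–2:54 PM = 5 h 9 min
Tue: 7:38 AM–11:50 AM = 4 h 12 min; less 60 min break → 3 h 12 min
Wed: 10:17 AM–4:39 PM = 6 h 22 min; less 60 min break → 5 h 22 min
Total: 5 h 9 min + 3 h 12 min + 5 h 22 min = 13 h 43 min.

13 h 43 min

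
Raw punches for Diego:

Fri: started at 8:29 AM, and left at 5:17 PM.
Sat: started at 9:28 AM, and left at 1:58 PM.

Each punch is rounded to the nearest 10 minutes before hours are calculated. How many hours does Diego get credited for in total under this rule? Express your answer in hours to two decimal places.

Fri: in 8:29 AM→8:30 AM, out 5:17 PM→5:20 PM; 8 h 50 min
Sat: in 9:28 AM→9:30 AM, out 1:58 PM→2:00 PM; 4 h 30 min
Total credited: 13 h 20 min.

13.33 hours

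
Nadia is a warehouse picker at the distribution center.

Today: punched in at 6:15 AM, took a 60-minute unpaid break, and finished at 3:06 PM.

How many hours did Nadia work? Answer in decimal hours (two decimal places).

7.85 hours

Today: 6:15 AM–3:06 PM = 8 h 51 min; less 60 min break → 7 h 51 min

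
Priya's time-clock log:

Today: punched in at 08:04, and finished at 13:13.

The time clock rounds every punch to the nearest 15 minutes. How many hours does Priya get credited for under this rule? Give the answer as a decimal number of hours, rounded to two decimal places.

Today: in 08:04→08:00, out 13:13→13:15; 5 h 15 min

5.25 hours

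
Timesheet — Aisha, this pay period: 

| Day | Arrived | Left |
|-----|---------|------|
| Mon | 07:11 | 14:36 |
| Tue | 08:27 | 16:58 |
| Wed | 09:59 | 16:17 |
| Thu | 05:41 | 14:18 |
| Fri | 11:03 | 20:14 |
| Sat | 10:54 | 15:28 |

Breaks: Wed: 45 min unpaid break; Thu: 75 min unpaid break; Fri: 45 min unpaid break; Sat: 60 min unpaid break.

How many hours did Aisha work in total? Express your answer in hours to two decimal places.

Mon: 07:11–14:36 = 7 h 25 min
Tue: 08:27–16:58 = 8 h 31 min
Wed: 09:59–16:17 = 6 h 18 min; less 45 min break → 5 h 33 min
Thu: 05:41–14:18 = 8 h 37 min; less 75 min break → 7 h 22 min
Fri: 11:03–20:14 = 9 h 11 min; less 45 min break → 8 h 26 min
Sat: 10:54–15:28 = 4 h 34 min; less 60 min break → 3 h 34 min
Total: 7 h 25 min + 8 h 31 min + 5 h 33 min + 7 h 22 min + 8 h 26 min + 3 h 34 min = 40 h 51 min.

40.85 hours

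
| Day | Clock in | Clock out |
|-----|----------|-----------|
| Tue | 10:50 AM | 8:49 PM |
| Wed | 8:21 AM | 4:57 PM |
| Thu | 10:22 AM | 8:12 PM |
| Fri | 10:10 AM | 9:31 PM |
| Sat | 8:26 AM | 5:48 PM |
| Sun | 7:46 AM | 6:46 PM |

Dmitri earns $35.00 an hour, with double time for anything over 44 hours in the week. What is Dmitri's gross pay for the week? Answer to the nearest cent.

Tue: 10:50 AM–8:49 PM = 9 h 59 min
Wed: 8:21 AM–4:57 PM = 8 h 36 min
Thu: 10:22 AM–8:12 PM = 9 h 50 min
Fri: 10:10 AM–9:31 PM = 11 h 21 min
Sat: 8:26 AM–5:48 PM = 9 h 22 min
Sun: 7:46 AM–6:46 PM = 11 h 0 min
Total worked: 60 h 8 min = 3608 min.
Regular 44 h 0 min = 2640 min at $35.00/h; overtime 16 h 8 min = 968 min at $70.00/h.
Pay = (2640 × $35.00 + 968 × $70.00) ÷ 60 = $2669.33.

$2669.33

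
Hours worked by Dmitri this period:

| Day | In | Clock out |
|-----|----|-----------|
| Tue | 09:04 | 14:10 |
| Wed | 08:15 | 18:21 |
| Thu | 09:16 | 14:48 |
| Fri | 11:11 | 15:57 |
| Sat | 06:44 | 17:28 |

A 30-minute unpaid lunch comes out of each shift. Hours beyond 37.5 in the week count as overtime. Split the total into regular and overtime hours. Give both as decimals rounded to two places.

Regular 33.73 hours, overtime 0.00 hours

Tue: 09:04–14:10 = 5 h 6 min; less 30 min break → 4 h 36 min
Wed: 08:15–18:21 = 10 h 6 min; less 30 min break → 9 h 36 min
Thu: 09:16–14:48 = 5 h 32 min; less 30 min break → 5 h 2 min
Fri: 11:11–15:57 = 4 h 46 min; less 30 min break → 4 h 16 min
Sat: 06:44–17:28 = 10 h 44 min; less 30 min break → 10 h 14 min
Total worked: 33 h 44 min = 33.73 h.
Threshold 37.5 h → overtime 0 h 0 min, regular 33 h 44 min.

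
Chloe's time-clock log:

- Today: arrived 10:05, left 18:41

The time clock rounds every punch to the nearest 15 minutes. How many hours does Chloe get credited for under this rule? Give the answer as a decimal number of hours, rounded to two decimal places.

Today: in 10:05→10:00, out 18:41→18:45; 8 h 45 min

8.75 hours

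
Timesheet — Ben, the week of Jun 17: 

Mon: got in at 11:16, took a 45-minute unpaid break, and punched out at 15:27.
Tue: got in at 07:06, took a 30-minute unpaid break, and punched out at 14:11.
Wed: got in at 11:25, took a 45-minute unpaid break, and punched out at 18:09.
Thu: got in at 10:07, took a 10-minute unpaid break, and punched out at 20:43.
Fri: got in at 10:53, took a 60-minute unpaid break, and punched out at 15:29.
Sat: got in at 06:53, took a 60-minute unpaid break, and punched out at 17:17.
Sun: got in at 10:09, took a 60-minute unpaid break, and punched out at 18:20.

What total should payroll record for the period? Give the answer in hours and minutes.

46 h 37 min

Mon: 11:16–15:27 = 4 h 11 min; less 45 min break → 3 h 26 min
Tue: 07:06–14:11 = 7 h 5 min; less 30 min break → 6 h 35 min
Wed: 11:25–18:09 = 6 h 44 min; less 45 min break → 5 h 59 min
Thu: 10:07–20:43 = 10 h 36 min; less 10 min break → 10 h 26 min
Fri: 10:53–15:29 = 4 h 36 min; less 60 min break → 3 h 36 min
Sat: 06:53–17:17 = 10 h 24 min; less 60 min break → 9 h 24 min
Sun: 10:09–18:20 = 8 h 11 min; less 60 min break → 7 h 11 min
Total: 3 h 26 min + 6 h 35 min + 5 h 59 min + 10 h 26 min + 3 h 36 min + 9 h 24 min + 7 h 11 min = 46 h 37 min.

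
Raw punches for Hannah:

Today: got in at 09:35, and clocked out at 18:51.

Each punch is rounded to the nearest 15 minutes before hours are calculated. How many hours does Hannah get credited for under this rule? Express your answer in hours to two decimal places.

9.25 hours

Today: in 09:35→09:30, out 18:51→18:45; 9 h 15 min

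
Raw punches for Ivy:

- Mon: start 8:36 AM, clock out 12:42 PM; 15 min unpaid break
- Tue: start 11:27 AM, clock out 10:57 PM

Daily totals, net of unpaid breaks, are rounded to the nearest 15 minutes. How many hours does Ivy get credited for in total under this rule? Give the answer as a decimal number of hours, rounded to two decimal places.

Mon: 8:36 AM–12:42 PM = 4 h 6 min − 15 min = 3 h 51 min → rounds to 3 h 45 min
Tue: 11:27 AM–10:57 PM = 11 h 30 min → rounds to 11 h 30 min
Total credited: 15 h 15 min.

15.25 hours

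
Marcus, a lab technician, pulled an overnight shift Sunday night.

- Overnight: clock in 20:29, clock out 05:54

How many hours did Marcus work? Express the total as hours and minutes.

Overnight: 20:29 → midnight = 3 h 31 min; midnight → 05:54 = 5 h 54 min; span 9 h 25 min

9 h 25 min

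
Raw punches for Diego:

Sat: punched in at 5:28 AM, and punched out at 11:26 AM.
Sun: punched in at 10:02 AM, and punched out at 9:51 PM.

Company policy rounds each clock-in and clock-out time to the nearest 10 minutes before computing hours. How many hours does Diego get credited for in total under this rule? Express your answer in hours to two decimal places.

Sat: in 5:28 AM→5:30 AM, out 11:26 AM→11:30 AM; 6 h 0 min
Sun: in 10:02 AM→10:00 AM, out 9:51 PM→9:50 PM; 11 h 50 min
Total credited: 17 h 50 min.

17.83 hours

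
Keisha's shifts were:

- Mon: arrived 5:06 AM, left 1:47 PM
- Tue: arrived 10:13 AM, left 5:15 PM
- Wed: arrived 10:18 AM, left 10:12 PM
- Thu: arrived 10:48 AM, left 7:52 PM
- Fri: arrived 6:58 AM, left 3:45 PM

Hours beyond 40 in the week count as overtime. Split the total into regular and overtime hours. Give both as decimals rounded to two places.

Mon: 5:06 AM–1:47 PM = 8 h 41 min
Tue: 10:13 AM–5:15 PM = 7 h 2 min
Wed: 10:18 AM–10:12 PM = 11 h 54 min
Thu: 10:48 AM–7:52 PM = 9 h 4 min
Fri: 6:58 AM–3:45 PM = 8 h 47 min
Total worked: 45 h 28 min = 45.47 h.
Threshold 40 h → overtime 5 h 28 min, regular 40 h 0 min.

Regular 40.00 hours, overtime 5.47 hours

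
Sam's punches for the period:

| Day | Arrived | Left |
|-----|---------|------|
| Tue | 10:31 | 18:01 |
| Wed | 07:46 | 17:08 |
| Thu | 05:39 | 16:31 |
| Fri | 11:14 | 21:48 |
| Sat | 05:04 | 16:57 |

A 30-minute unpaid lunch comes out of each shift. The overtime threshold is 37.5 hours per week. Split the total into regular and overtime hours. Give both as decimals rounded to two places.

Regular 37.50 hours, overtime 10.18 hours

Tue: 10:31–18:01 = 7 h 30 min; less 30 min break → 7 h 0 min
Wed: 07:46–17:08 = 9 h 22 min; less 30 min break → 8 h 52 min
Thu: 05:39–16:31 = 10 h 52 min; less 30 min break → 10 h 22 min
Fri: 11:14–21:48 = 10 h 34 min; less 30 min break → 10 h 4 min
Sat: 05:04–16:57 = 11 h 53 min; less 30 min break → 11 h 23 min
Total worked: 47 h 41 min = 47.68 h.
Threshold 37.5 h → overtime 10 h 11 min, regular 37 h 30 min.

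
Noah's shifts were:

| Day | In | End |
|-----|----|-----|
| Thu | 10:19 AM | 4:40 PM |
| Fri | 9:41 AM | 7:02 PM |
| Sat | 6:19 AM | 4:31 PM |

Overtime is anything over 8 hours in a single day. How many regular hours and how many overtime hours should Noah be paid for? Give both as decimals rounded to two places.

Thu: 10:19 AM–4:40 PM = 6 h 21 min
Fri: 9:41 AM–7:02 PM = 9 h 21 min
Sat: 6:19 AM–4:31 PM = 10 h 12 min
Thu reg 6 h 21 min / OT 0 h 0 min; Fri reg 8 h 0 min / OT 1 h 21 min; Sat reg 8 h 0 min / OT 2 h 12 min.
Totals: regular 22 h 21 min, overtime 3 h 33 min.

Regular 22.35 hours, overtime 3.55 hours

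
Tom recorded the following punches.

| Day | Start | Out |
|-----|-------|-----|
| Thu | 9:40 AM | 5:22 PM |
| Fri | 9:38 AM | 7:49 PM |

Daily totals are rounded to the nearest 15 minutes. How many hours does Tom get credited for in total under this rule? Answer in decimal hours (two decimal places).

18.00 hours

Thu: 9:40 AM–5:22 PM = 7 h 42 min → rounds to 7 h 45 min
Fri: 9:38 AM–7:49 PM = 10 h 11 min → rounds to 10 h 15 min
Total credited: 18 h 0 min.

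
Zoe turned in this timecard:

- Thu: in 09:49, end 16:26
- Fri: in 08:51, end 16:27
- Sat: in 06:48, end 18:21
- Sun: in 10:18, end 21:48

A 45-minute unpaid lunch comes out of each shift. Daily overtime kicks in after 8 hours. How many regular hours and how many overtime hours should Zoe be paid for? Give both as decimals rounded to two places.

Regular 28.72 hours, overtime 5.55 hours

Thu: 09:49–16:26 = 6 h 37 min; less 45 min break → 5 h 52 min
Fri: 08:51–16:27 = 7 h 36 min; less 45 min break → 6 h 51 min
Sat: 06:48–18:21 = 11 h 33 min; less 45 min break → 10 h 48 min
Sun: 10:18–21:48 = 11 h 30 min; less 45 min break → 10 h 45 min
Thu reg 5 h 52 min / OT 0 h 0 min; Fri reg 6 h 51 min / OT 0 h 0 min; Sat reg 8 h 0 min / OT 2 h 48 min; Sun reg 8 h 0 min / OT 2 h 45 min.
Totals: regular 28 h 43 min, overtime 5 h 33 min.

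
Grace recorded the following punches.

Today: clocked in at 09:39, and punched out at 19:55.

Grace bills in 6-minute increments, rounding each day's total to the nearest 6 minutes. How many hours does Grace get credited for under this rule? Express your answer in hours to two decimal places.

10.30 hours

Today: 09:39–19:55 = 10 h 16 min → rounds to 10 h 18 min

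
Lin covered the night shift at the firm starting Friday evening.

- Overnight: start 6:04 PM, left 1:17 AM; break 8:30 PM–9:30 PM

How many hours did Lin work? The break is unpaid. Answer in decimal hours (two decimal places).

6.22 hours

Overnight: 6:04 PM → midnight = 5 h 56 min; midnight → 1:17 AM = 1 h 17 min; span 7 h 13 min; less 60 min break → 6 h 13 min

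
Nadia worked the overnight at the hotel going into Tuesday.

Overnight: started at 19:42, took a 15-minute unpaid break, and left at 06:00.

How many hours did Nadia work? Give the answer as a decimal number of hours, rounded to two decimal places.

Overnight: 19:42 → midnight = 4 h 18 min; midnight → 06:00 = 6 h 0 min; span 10 h 18 min; less 15 min break → 10 h 3 min

10.05 hours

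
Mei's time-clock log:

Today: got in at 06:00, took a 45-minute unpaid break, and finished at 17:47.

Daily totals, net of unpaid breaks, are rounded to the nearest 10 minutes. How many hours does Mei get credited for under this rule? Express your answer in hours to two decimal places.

Today: 06:00–17:47 = 11 h 47 min − 45 min = 11 h 2 min → rounds to 11 h 0 min

11.00 hours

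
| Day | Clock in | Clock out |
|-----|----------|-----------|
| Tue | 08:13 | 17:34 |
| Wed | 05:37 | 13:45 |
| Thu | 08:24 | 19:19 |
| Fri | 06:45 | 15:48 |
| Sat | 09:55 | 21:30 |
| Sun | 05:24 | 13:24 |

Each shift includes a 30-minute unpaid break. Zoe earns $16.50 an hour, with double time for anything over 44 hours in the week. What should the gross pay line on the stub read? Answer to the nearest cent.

$1057.10

Tue: 08:13–17:34 = 9 h 21 min; less 30 min break → 8 h 51 min
Wed: 05:37–13:45 = 8 h 8 min; less 30 min break → 7 h 38 min
Thu: 08:24–19:19 = 10 h 55 min; less 30 min break → 10 h 25 min
Fri: 06:45–15:48 = 9 h 3 min; less 30 min break → 8 h 33 min
Sat: 09:55–21:30 = 11 h 35 min; less 30 min break → 11 h 5 min
Sun: 05:24–13:24 = 8 h 0 min; less 30 min break → 7 h 30 min
Total worked: 54 h 2 min = 3242 min.
Regular 44 h 0 min = 2640 min at $16.50/h; overtime 10 h 2 min = 602 min at $33.00/h.
Pay = (2640 × $16.50 + 602 × $33.00) ÷ 60 = $1057.10.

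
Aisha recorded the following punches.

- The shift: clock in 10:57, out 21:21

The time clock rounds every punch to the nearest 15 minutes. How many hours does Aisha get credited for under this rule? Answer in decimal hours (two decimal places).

10.25 hours

The shift: in 10:57→11:00, out 21:21→21:15; 10 h 15 min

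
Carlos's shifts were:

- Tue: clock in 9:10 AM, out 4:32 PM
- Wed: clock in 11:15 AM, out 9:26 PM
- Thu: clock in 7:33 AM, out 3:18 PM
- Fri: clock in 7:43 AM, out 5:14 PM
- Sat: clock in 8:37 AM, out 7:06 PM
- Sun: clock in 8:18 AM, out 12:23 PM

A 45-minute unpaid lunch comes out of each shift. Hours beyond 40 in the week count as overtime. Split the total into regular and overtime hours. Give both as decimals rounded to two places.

Regular 40.00 hours, overtime 4.88 hours

Tue: 9:10 AM–4:32 PM = 7 h 22 min; less 45 min break → 6 h 37 min
Wed: 11:15 AM–9:26 PM = 10 h 11 min; less 45 min break → 9 h 26 min
Thu: 7:33 AM–3:18 PM = 7 h 45 min; less 45 min break → 7 h 0 min
Fri: 7:43 AM–5:14 PM = 9 h 31 min; less 45 min break → 8 h 46 min
Sat: 8:37 AM–7:06 PM = 10 h 29 min; less 45 min break → 9 h 44 min
Sun: 8:18 AM–12:23 PM = 4 h 5 min; less 45 min break → 3 h 20 min
Total worked: 44 h 53 min = 44.88 h.
Threshold 40 h → overtime 4 h 53 min, regular 40 h 0 min.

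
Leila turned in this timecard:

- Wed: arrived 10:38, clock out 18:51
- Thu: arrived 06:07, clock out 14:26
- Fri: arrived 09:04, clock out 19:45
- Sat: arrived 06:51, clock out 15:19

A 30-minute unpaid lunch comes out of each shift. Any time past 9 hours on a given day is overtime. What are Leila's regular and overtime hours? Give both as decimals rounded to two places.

Regular 32.50 hours, overtime 1.18 hours

Wed: 10:38–18:51 = 8 h 13 min; less 30 min break → 7 h 43 min
Thu: 06:07–14:26 = 8 h 19 min; less 30 min break → 7 h 49 min
Fri: 09:04–19:45 = 10 h 41 min; less 30 min break → 10 h 11 min
Sat: 06:51–15:19 = 8 h 28 min; less 30 min break → 7 h 58 min
Wed reg 7 h 43 min / OT 0 h 0 min; Thu reg 7 h 49 min / OT 0 h 0 min; Fri reg 9 h 0 min / OT 1 h 11 min; Sat reg 7 h 58 min / OT 0 h 0 min.
Totals: regular 32 h 30 min, overtime 1 h 11 min.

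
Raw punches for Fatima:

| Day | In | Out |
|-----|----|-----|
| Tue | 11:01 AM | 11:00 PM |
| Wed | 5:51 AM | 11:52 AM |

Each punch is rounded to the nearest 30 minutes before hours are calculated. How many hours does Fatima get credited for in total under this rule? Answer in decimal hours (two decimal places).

18.00 hours

Tue: in 11:01 AM→11:00 AM, out 11:00 PM→11:00 PM; 12 h 0 min
Wed: in 5:51 AM→6:00 AM, out 11:52 AM→12:00 PM; 6 h 0 min
Total credited: 18 h 0 min.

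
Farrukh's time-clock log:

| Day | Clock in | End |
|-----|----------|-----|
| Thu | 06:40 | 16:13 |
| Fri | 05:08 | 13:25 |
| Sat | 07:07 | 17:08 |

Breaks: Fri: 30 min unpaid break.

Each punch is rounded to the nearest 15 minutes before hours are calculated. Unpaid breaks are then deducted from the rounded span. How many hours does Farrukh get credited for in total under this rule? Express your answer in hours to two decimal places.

27.50 hours

Thu: in 06:40→06:45, out 16:13→16:15; 9 h 30 min
Fri: in 05:08→05:15, out 13:25→13:30; 8 h 15 min − 30 min = 7 h 45 min
Sat: in 07:07→07:00, out 17:08→17:15; 10 h 15 min
Total credited: 27 h 30 min.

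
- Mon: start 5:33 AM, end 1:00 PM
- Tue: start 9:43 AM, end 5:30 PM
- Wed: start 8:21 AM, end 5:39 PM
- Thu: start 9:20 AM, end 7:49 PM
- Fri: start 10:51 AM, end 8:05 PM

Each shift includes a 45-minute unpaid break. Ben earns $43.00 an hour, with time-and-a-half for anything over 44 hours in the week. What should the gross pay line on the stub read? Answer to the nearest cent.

$1741.50

Mon: 5:33 AM–1:00 PM = 7 h 27 min; less 45 min break → 6 h 42 min
Tue: 9:43 AM–5:30 PM = 7 h 47 min; less 45 min break → 7 h 2 min
Wed: 8:21 AM–5:39 PM = 9 h 18 min; less 45 min break → 8 h 33 min
Thu: 9:20 AM–7:49 PM = 10 h 29 min; less 45 min break → 9 h 44 min
Fri: 10:51 AM–8:05 PM = 9 h 14 min; less 45 min break → 8 h 29 min
Total worked: 40 h 30 min = 2430 min.
Regular 40 h 30 min = 2430 min at $43.00/h; overtime 0 h 0 min = 0 min at $64.50/h.
Pay = (2430 × $43.00 + 0 × $64.50) ÷ 60 = $1741.50.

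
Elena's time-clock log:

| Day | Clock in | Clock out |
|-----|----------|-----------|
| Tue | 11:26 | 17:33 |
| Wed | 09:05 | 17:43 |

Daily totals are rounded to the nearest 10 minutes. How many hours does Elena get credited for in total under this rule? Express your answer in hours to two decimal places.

Tue: 11:26–17:33 = 6 h 7 min → rounds to 6 h 10 min
Wed: 09:05–17:43 = 8 h 38 min → rounds to 8 h 40 min
Total credited: 14 h 50 min.

14.83 hours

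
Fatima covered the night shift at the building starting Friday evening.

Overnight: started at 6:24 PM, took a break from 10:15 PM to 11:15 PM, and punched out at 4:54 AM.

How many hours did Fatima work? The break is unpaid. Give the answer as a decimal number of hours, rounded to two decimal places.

9.50 hours

Overnight: 6:24 PM → midnight = 5 h 36 min; midnight → 4:54 AM = 4 h 54 min; span 10 h 30 min; less 60 min break → 9 h 30 min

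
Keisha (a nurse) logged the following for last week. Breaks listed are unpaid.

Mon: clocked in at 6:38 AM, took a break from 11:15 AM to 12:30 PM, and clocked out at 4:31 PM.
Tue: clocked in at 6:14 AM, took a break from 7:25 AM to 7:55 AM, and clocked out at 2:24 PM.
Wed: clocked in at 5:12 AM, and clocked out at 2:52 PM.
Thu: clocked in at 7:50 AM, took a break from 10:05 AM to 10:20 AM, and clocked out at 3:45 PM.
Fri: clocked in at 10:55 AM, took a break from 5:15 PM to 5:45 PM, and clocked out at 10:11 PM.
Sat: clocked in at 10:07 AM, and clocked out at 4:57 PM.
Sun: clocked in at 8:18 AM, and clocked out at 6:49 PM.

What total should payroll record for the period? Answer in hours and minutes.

61 h 45 min

Mon: 6:38 AM–4:31 PM = 9 h 53 min; less 75 min break → 8 h 38 min
Tue: 6:14 AM–2:24 PM = 8 h 10 min; less 30 min break → 7 h 40 min
Wed: 5:12 AM–2:52 PM = 9 h 40 min
Thu: 7:50 AM–3:45 PM = 7 h 55 min; less 15 min break → 7 h 40 min
Fri: 10:55 AM–10:11 PM = 11 h 16 min; less 30 min break → 10 h 46 min
Sat: 10:07 AM–4:57 PM = 6 h 50 min
Sun: 8:18 AM–6:49 PM = 10 h 31 min
Total: 8 h 38 min + 7 h 40 min + 9 h 40 min + 7 h 40 min + 10 h 46 min + 6 h 50 min + 10 h 31 min = 61 h 45 min.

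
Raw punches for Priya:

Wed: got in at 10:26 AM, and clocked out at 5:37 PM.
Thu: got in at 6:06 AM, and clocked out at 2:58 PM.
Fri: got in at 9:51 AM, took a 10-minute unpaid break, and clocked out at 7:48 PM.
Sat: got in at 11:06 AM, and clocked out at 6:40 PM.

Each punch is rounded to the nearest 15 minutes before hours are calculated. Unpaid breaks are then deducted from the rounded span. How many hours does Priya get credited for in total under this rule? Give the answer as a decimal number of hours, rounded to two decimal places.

33.58 hours

Wed: in 10:26 AM→10:30 AM, out 5:37 PM→5:30 PM; 7 h 0 min
Thu: in 6:06 AM→6:00 AM, out 2:58 PM→3:00 PM; 9 h 0 min
Fri: in 9:51 AM→9:45 AM, out 7:48 PM→7:45 PM; 10 h 0 min − 10 min = 9 h 50 min
Sat: in 11:06 AM→11:00 AM, out 6:40 PM→6:45 PM; 7 h 45 min
Total credited: 33 h 35 min.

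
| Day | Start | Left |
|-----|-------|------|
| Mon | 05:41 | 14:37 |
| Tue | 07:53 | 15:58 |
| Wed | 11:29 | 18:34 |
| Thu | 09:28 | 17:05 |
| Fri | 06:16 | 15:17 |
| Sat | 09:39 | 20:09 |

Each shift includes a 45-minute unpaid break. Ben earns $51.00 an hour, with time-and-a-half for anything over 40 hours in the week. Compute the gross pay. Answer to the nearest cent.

$2555.10

Mon: 05:41–14:37 = 8 h 56 min; less 45 min break → 8 h 11 min
Tue: 07:53–15:58 = 8 h 5 min; less 45 min break → 7 h 20 min
Wed: 11:29–18:34 = 7 h 5 min; less 45 min break → 6 h 20 min
Thu: 09:28–17:05 = 7 h 37 min; less 45 min break → 6 h 52 min
Fri: 06:16–15:17 = 9 h 1 min; less 45 min break → 8 h 16 min
Sat: 09:39–20:09 = 10 h 30 min; less 45 min break → 9 h 45 min
Total worked: 46 h 44 min = 2804 min.
Regular 40 h 0 min = 2400 min at $51.00/h; overtime 6 h 44 min = 404 min at $76.50/h.
Pay = (2400 × $51.00 + 404 × $76.50) ÷ 60 = $2555.10.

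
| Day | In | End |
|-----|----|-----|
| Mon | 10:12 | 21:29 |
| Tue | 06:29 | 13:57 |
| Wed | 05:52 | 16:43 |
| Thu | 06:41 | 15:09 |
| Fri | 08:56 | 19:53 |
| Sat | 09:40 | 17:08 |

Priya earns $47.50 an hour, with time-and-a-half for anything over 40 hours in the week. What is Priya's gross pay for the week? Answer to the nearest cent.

$3074.44

Mon: 10:12–21:29 = 11 h 17 min
Tue: 06:29–13:57 = 7 h 28 min
Wed: 05:52–16:43 = 10 h 51 min
Thu: 06:41–15:09 = 8 h 28 min
Fri: 08:56–19:53 = 10 h 57 min
Sat: 09:40–17:08 = 7 h 28 min
Total worked: 56 h 29 min = 3389 min.
Regular 40 h 0 min = 2400 min at $47.50/h; overtime 16 h 29 min = 989 min at $71.25/h.
Pay = (2400 × $47.50 + 989 × $71.25) ÷ 60 = $3074.44.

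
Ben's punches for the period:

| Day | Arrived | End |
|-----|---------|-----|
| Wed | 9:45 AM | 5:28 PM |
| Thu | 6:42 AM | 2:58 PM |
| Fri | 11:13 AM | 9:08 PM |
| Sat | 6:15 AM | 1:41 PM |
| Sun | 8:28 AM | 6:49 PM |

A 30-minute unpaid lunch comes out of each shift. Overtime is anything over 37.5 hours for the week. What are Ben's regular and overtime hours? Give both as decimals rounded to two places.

Regular 37.50 hours, overtime 3.68 hours

Wed: 9:45 AM–5:28 PM = 7 h 43 min; less 30 min break → 7 h 13 min
Thu: 6:42 AM–2:58 PM = 8 h 16 min; less 30 min break → 7 h 46 min
Fri: 11:13 AM–9:08 PM = 9 h 55 min; less 30 min break → 9 h 25 min
Sat: 6:15 AM–1:41 PM = 7 h 26 min; less 30 min break → 6 h 56 min
Sun: 8:28 AM–6:49 PM = 10 h 21 min; less 30 min break → 9 h 51 min
Total worked: 41 h 11 min = 41.18 h.
Threshold 37.5 h → overtime 3 h 41 min, regular 37 h 30 min.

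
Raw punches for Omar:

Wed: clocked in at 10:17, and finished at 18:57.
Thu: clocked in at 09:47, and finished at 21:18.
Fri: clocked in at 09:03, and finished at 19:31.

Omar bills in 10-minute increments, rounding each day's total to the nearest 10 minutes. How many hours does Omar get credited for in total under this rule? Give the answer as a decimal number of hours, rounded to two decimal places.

Wed: 10:17–18:57 = 8 h 40 min → rounds to 8 h 40 min
Thu: 09:47–21:18 = 11 h 31 min → rounds to 11 h 30 min
Fri: 09:03–19:31 = 10 h 28 min → rounds to 10 h 30 min
Total credited: 30 h 40 min.

30.67 hours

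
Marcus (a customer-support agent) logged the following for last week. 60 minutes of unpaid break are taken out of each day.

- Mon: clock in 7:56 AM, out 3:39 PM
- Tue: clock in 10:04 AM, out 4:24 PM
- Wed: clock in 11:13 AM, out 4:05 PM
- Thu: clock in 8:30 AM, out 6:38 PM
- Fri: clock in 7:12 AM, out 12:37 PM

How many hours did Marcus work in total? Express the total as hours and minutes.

29 h 28 min

Mon: 7:56 AM–3:39 PM = 7 h 43 min; less 60 min break → 6 h 43 min
Tue: 10:04 AM–4:24 PM = 6 h 20 min; less 60 min break → 5 h 20 min
Wed: 11:13 AM–4:05 PM = 4 h 52 min; less 60 min break → 3 h 52 min
Thu: 8:30 AM–6:38 PM = 10 h 8 min; less 60 min break → 9 h 8 min
Fri: 7:12 AM–12:37 PM = 5 h 25 min; less 60 min break → 4 h 25 min
Total: 6 h 43 min + 5 h 20 min + 3 h 52 min + 9 h 8 min + 4 h 25 min = 29 h 28 min.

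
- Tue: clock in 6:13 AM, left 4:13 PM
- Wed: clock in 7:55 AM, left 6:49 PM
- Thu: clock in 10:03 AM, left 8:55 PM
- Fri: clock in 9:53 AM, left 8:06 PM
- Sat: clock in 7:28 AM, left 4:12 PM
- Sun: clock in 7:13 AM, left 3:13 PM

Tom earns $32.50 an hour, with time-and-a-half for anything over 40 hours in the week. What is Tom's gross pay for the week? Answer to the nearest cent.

$2212.44

Tue: 6:13 AM–4:13 PM = 10 h 0 min
Wed: 7:55 AM–6:49 PM = 10 h 54 min
Thu: 10:03 AM–8:55 PM = 10 h 52 min
Fri: 9:53 AM–8:06 PM = 10 h 13 min
Sat: 7:28 AM–4:12 PM = 8 h 44 min
Sun: 7:13 AM–3:13 PM = 8 h 0 min
Total worked: 58 h 43 min = 3523 min.
Regular 40 h 0 min = 2400 min at $32.50/h; overtime 18 h 43 min = 1123 min at $48.75/h.
Pay = (2400 × $32.50 + 1123 × $48.75) ÷ 60 = $2212.44.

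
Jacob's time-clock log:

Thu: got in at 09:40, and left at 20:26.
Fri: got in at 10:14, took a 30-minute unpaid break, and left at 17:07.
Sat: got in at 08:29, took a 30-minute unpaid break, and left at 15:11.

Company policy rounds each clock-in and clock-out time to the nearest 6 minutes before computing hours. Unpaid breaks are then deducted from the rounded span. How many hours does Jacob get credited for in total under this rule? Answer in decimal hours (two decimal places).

Thu: in 09:40→09:42, out 20:26→20:24; 10 h 42 min
Fri: in 10:14→10:12, out 17:07→17:06; 6 h 54 min − 30 min = 6 h 24 min
Sat: in 08:29→08:30, out 15:11→15:12; 6 h 42 min − 30 min = 6 h 12 min
Total credited: 23 h 18 min.

23.30 hours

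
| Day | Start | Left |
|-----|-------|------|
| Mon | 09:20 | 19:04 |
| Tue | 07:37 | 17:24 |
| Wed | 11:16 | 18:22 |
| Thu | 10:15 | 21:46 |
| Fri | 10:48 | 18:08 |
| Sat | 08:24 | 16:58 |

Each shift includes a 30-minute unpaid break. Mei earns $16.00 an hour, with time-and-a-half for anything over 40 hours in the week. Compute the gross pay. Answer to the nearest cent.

Mon: 09:20–19:04 = 9 h 44 min; less 30 min break → 9 h 14 min
Tue: 07:37–17:24 = 9 h 47 min; less 30 min break → 9 h 17 min
Wed: 11:16–18:22 = 7 h 6 min; less 30 min break → 6 h 36 min
Thu: 10:15–21:46 = 11 h 31 min; less 30 min break → 11 h 1 min
Fri: 10:48–18:08 = 7 h 20 min; less 30 min break → 6 h 50 min
Sat: 08:24–16:58 = 8 h 34 min; less 30 min break → 8 h 4 min
Total worked: 51 h 2 min = 3062 min.
Regular 40 h 0 min = 2400 min at $16.00/h; overtime 11 h 2 min = 662 min at $24.00/h.
Pay = (2400 × $16.00 + 662 × $24.00) ÷ 60 = $904.80.

$904.80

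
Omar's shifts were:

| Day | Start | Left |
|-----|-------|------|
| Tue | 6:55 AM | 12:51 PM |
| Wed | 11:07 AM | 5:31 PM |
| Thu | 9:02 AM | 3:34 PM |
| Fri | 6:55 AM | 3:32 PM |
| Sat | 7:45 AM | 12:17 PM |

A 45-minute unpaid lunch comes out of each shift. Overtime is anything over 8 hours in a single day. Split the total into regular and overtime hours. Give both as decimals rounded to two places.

Tue: 6:55 AM–12:51 PM = 5 h 56 min; less 45 min break → 5 h 11 min
Wed: 11:07 AM–5:31 PM = 6 h 24 min; less 45 min break → 5 h 39 min
Thu: 9:02 AM–3:34 PM = 6 h 32 min; less 45 min break → 5 h 47 min
Fri: 6:55 AM–3:32 PM = 8 h 37 min; less 45 min break → 7 h 52 min
Sat: 7:45 AM–12:17 PM = 4 h 32 min; less 45 min break → 3 h 47 min
Tue reg 5 h 11 min / OT 0 h 0 min; Wed reg 5 h 39 min / OT 0 h 0 min; Thu reg 5 h 47 min / OT 0 h 0 min; Fri reg 7 h 52 min / OT 0 h 0 min; Sat reg 3 h 47 min / OT 0 h 0 min.
Totals: regular 28 h 16 min, overtime 0 h 0 min.

Regular 28.27 hours, overtime 0.00 hours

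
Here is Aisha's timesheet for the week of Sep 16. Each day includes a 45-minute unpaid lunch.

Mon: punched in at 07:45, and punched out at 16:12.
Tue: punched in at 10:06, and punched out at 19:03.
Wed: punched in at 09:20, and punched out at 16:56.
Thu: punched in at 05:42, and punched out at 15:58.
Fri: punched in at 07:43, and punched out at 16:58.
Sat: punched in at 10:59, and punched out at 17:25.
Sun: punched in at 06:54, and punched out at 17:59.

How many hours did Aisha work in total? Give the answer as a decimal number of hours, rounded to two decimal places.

Mon: 07:45–16:12 = 8 h 27 min; less 45 min break → 7 h 42 min
Tue: 10:06–19:03 = 8 h 57 min; less 45 min break → 8 h 12 min
Wed: 09:20–16:56 = 7 h 36 min; less 45 min break → 6 h 51 min
Thu: 05:42–15:58 = 10 h 16 min; less 45 min break → 9 h 31 min
Fri: 07:43–16:58 = 9 h 15 min; less 45 min break → 8 h 30 min
Sat: 10:59–17:25 = 6 h 26 min; less 45 min break → 5 h 41 min
Sun: 06:54–17:59 = 11 h 5 min; less 45 min break → 10 h 20 min
Total: 7 h 42 min + 8 h 12 min + 6 h 51 min + 9 h 31 min + 8 h 30 min + 5 h 41 min + 10 h 20 min = 56 h 47 min.

56.78 hours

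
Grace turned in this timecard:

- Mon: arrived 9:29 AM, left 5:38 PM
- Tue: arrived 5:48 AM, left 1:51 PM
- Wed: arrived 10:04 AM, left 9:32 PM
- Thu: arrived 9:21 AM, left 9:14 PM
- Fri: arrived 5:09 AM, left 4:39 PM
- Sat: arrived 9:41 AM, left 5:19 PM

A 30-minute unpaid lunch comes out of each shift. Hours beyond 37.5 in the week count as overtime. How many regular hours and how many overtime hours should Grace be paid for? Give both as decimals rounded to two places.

Mon: 9:29 AM–5:38 PM = 8 h 9 min; less 30 min break → 7 h 39 min
Tue: 5:48 AM–1:51 PM = 8 h 3 min; less 30 min break → 7 h 33 min
Wed: 10:04 AM–9:32 PM = 11 h 28 min; less 30 min break → 10 h 58 min
Thu: 9:21 AM–9:14 PM = 11 h 53 min; less 30 min break → 11 h 23 min
Fri: 5:09 AM–4:39 PM = 11 h 30 min; less 30 min break → 11 h 0 min
Sat: 9:41 AM–5:19 PM = 7 h 38 min; less 30 min break → 7 h 8 min
Total worked: 55 h 41 min = 55.68 h.
Threshold 37.5 h → overtime 18 h 11 min, regular 37 h 30 min.

Regular 37.50 hours, overtime 18.18 hours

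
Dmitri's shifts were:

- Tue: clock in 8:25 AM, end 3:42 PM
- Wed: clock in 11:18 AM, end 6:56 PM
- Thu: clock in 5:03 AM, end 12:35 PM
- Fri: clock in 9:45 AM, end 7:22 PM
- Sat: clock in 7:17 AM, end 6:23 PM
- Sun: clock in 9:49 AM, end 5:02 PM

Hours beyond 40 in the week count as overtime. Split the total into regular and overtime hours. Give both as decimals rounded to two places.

Tue: 8:25 AM–3:42 PM = 7 h 17 min
Wed: 11:18 AM–6:56 PM = 7 h 38 min
Thu: 5:03 AM–12:35 PM = 7 h 32 min
Fri: 9:45 AM–7:22 PM = 9 h 37 min
Sat: 7:17 AM–6:23 PM = 11 h 6 min
Sun: 9:49 AM–5:02 PM = 7 h 13 min
Total worked: 50 h 23 min = 50.38 h.
Threshold 40 h → overtime 10 h 23 min, regular 40 h 0 min.

Regular 40.00 hours, overtime 10.38 hours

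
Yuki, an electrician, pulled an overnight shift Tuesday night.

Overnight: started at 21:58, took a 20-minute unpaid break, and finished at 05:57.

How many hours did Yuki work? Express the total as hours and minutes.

Overnight: 21:58 → midnight = 2 h 2 min; midnight → 05:57 = 5 h 57 min; span 7 h 59 min; less 20 min break → 7 h 39 min

7 h 39 min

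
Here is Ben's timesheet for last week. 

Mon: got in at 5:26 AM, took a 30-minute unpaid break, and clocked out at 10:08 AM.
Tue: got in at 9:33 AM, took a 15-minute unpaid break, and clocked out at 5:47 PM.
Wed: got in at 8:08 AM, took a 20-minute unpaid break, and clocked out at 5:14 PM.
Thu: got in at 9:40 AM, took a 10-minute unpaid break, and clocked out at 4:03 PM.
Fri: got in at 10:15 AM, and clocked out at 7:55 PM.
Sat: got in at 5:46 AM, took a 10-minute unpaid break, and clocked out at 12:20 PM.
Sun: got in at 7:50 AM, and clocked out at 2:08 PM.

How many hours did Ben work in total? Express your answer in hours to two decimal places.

49.53 hours

Mon: 5:26 AM–10:08 AM = 4 h 42 min; less 30 min break → 4 h 12 min
Tue: 9:33 AM–5:47 PM = 8 h 14 min; less 15 min break → 7 h 59 min
Wed: 8:08 AM–5:14 PM = 9 h 6 min; less 20 min break → 8 h 46 min
Thu: 9:40 AM–4:03 PM = 6 h 23 min; less 10 min break → 6 h 13 min
Fri: 10:15 AM–7:55 PM = 9 h 40 min
Sat: 5:46 AM–12:20 PM = 6 h 34 min; less 10 min break → 6 h 24 min
Sun: 7:50 AM–2:08 PM = 6 h 18 min
Total: 4 h 12 min + 7 h 59 min + 8 h 46 min + 6 h 13 min + 9 h 40 min + 6 h 24 min + 6 h 18 min = 49 h 32 min.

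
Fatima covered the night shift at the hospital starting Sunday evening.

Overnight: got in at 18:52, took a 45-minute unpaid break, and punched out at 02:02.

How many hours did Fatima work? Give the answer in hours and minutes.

6 h 25 min

Overnight: 18:52 → midnight = 5 h 8 min; midnight → 02:02 = 2 h 2 min; span 7 h 10 min; less 45 min break → 6 h 25 min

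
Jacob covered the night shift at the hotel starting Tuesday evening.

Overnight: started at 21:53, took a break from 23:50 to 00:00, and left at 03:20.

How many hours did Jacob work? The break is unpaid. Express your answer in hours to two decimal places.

Overnight: 21:53 → midnight = 2 h 7 min; midnight → 03:20 = 3 h 20 min; span 5 h 27 min; less 10 min break → 5 h 17 min

5.28 hours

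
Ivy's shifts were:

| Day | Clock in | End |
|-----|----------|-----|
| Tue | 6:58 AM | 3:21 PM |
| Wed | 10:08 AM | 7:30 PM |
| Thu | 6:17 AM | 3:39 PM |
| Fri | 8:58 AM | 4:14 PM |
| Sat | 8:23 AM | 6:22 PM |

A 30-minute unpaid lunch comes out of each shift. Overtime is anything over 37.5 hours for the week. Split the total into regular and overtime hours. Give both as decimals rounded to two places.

Tue: 6:58 AM–3:21 PM = 8 h 23 min; less 30 min break → 7 h 53 min
Wed: 10:08 AM–7:30 PM = 9 h 22 min; less 30 min break → 8 h 52 min
Thu: 6:17 AM–3:39 PM = 9 h 22 min; less 30 min break → 8 h 52 min
Fri: 8:58 AM–4:14 PM = 7 h 16 min; less 30 min break → 6 h 46 min
Sat: 8:23 AM–6:22 PM = 9 h 59 min; less 30 min break → 9 h 29 min
Total worked: 41 h 52 min = 41.87 h.
Threshold 37.5 h → overtime 4 h 22 min, regular 37 h 30 min.

Regular 37.50 hours, overtime 4.37 hours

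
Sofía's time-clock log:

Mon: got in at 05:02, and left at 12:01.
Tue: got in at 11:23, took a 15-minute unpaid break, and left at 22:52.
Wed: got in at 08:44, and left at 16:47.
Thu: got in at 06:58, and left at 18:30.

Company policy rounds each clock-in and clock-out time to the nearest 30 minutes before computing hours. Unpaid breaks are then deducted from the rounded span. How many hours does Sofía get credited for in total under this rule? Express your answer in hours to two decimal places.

Mon: in 05:02→05:00, out 12:01→12:00; 7 h 0 min
Tue: in 11:23→11:30, out 22:52→23:00; 11 h 30 min − 15 min = 11 h 15 min
Wed: in 08:44→08:30, out 16:47→17:00; 8 h 30 min
Thu: in 06:58→07:00, out 18:30→18:30; 11 h 30 min
Total credited: 38 h 15 min.

38.25 hours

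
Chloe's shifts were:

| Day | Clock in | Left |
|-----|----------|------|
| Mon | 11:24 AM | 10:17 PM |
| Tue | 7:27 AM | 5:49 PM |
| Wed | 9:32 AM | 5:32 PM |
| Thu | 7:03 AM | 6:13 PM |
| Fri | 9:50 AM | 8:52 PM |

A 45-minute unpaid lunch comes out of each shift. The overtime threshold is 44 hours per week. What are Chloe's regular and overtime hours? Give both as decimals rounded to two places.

Mon: 11:24 AM–10:17 PM = 10 h 53 min; less 45 min break → 10 h 8 min
Tue: 7:27 AM–5:49 PM = 10 h 22 min; less 45 min break → 9 h 37 min
Wed: 9:32 AM–5:32 PM = 8 h 0 min; less 45 min break → 7 h 15 min
Thu: 7:03 AM–6:13 PM = 11 h 10 min; less 45 min break → 10 h 25 min
Fri: 9:50 AM–8:52 PM = 11 h 2 min; less 45 min break → 10 h 17 min
Total worked: 47 h 42 min = 47.70 h.
Threshold 44 h → overtime 3 h 42 min, regular 44 h 0 min.

Regular 44.00 hours, overtime 3.70 hours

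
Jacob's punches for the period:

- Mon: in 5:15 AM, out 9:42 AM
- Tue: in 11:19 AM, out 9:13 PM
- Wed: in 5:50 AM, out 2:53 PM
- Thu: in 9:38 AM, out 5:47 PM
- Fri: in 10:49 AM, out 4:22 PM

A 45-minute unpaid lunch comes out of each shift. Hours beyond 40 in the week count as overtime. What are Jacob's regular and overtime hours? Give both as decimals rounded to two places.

Mon: 5:15 AM–9:42 AM = 4 h 27 min; less 45 min break → 3 h 42 min
Tue: 11:19 AM–9:13 PM = 9 h 54 min; less 45 min break → 9 h 9 min
Wed: 5:50 AM–2:53 PM = 9 h 3 min; less 45 min break → 8 h 18 min
Thu: 9:38 AM–5:47 PM = 8 h 9 min; less 45 min break → 7 h 24 min
Fri: 10:49 AM–4:22 PM = 5 h 33 min; less 45 min break → 4 h 48 min
Total worked: 33 h 21 min = 33.35 h.
Threshold 40 h → overtime 0 h 0 min, regular 33 h 21 min.

Regular 33.35 hours, overtime 0.00 hours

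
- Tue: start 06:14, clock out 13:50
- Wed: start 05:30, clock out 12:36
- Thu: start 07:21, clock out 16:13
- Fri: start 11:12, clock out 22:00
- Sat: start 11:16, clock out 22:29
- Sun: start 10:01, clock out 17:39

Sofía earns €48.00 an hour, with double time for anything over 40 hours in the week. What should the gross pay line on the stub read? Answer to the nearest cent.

€3188.80

Tue: 06:14–13:50 = 7 h 36 min
Wed: 05:30–12:36 = 7 h 6 min
Thu: 07:21–16:13 = 8 h 52 min
Fri: 11:12–22:00 = 10 h 48 min
Sat: 11:16–22:29 = 11 h 13 min
Sun: 10:01–17:39 = 7 h 38 min
Total worked: 53 h 13 min = 3193 min.
Regular 40 h 0 min = 2400 min at €48.00/h; overtime 13 h 13 min = 793 min at €96.00/h.
Pay = (2400 × €48.00 + 793 × €96.00) ÷ 60 = €3188.80.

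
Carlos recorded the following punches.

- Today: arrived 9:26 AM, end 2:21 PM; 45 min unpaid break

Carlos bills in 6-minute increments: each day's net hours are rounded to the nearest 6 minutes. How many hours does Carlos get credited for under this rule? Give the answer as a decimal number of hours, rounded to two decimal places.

4.20 hours

Today: 9:26 AM–2:21 PM = 4 h 55 min − 45 min = 4 h 10 min → rounds to 4 h 12 min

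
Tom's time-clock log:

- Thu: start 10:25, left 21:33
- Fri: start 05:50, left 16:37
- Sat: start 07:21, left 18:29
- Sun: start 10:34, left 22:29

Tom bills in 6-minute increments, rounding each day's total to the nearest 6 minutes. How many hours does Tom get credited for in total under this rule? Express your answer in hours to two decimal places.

44.90 hours

Thu: 10:25–21:33 = 11 h 8 min → rounds to 11 h 6 min
Fri: 05:50–16:37 = 10 h 47 min → rounds to 10 h 48 min
Sat: 07:21–18:29 = 11 h 8 min → rounds to 11 h 6 min
Sun: 10:34–22:29 = 11 h 55 min → rounds to 11 h 54 min
Total credited: 44 h 54 min.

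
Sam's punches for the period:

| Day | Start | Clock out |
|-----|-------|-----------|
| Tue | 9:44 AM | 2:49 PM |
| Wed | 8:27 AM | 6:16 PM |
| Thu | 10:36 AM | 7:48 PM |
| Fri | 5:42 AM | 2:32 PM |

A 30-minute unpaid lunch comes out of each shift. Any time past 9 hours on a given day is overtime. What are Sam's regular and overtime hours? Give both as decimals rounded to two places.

Tue: 9:44 AM–2:49 PM = 5 h 5 min; less 30 min break → 4 h 35 min
Wed: 8:27 AM–6:16 PM = 9 h 49 min; less 30 min break → 9 h 19 min
Thu: 10:36 AM–7:48 PM = 9 h 12 min; less 30 min break → 8 h 42 min
Fri: 5:42 AM–2:32 PM = 8 h 50 min; less 30 min break → 8 h 20 min
Tue reg 4 h 35 min / OT 0 h 0 min; Wed reg 9 h 0 min / OT 0 h 19 min; Thu reg 8 h 42 min / OT 0 h 0 min; Fri reg 8 h 20 min / OT 0 h 0 min.
Totals: regular 30 h 37 min, overtime 0 h 19 min.

Regular 30.62 hours, overtime 0.32 hours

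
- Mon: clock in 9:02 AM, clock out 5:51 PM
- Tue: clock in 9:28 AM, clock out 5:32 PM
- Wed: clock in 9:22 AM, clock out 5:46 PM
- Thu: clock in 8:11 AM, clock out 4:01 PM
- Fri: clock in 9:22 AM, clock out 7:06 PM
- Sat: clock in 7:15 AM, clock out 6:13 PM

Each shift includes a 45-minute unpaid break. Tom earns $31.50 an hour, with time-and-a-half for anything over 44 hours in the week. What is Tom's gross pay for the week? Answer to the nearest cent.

$1637.21

Mon: 9:02 AM–5:51 PM = 8 h 49 min; less 45 min break → 8 h 4 min
Tue: 9:28 AM–5:32 PM = 8 h 4 min; less 45 min break → 7 h 19 min
Wed: 9:22 AM–5:46 PM = 8 h 24 min; less 45 min break → 7 h 39 min
Thu: 8:11 AM–4:01 PM = 7 h 50 min; less 45 min break → 7 h 5 min
Fri: 9:22 AM–7:06 PM = 9 h 44 min; less 45 min break → 8 h 59 min
Sat: 7:15 AM–6:13 PM = 10 h 58 min; less 45 min break → 10 h 13 min
Total worked: 49 h 19 min = 2959 min.
Regular 44 h 0 min = 2640 min at $31.50/h; overtime 5 h 19 min = 319 min at $47.25/h.
Pay = (2640 × $31.50 + 319 × $47.25) ÷ 60 = $1637.21.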